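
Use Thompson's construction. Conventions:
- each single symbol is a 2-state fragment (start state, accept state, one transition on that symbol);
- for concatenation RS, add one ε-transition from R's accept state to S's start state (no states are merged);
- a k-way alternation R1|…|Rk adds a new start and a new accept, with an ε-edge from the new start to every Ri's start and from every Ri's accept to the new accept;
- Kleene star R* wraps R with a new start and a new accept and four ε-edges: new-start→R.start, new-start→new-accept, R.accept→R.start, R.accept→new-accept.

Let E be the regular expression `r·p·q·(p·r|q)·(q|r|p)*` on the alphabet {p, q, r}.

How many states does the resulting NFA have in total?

24

By structural recursion:
Each of the 9 symbol leaves contributes a 2-state fragment.
  p·r → 4 states
  p·r|q → 8 states
  q|r|p → 8 states
  (q|r|p)* → 10 states
  r·p·q·(p·r|q)·(q|r|p)* → 24 states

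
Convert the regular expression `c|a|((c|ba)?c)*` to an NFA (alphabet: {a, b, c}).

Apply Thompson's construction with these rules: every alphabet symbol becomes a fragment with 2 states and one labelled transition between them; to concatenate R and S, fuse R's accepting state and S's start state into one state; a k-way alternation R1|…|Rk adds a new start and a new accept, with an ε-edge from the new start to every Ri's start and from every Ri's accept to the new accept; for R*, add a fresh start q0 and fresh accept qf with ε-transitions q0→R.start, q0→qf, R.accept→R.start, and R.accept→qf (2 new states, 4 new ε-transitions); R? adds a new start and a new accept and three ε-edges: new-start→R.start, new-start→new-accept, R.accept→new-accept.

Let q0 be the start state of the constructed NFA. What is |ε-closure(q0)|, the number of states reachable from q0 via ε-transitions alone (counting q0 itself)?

Compute the ε-closure size of each fragment's start state recursively; a symbol fragment's start has no outgoing ε-edge, so its closure is just itself (size 1).
  ba : |ε-closure| equals the left operand's closure size = 1 (its accept is not ε-reachable, so the closure stops there)
  c|ba : |ε-closure| = 1 + 1 + 1 = 3 (the new accept is not ε-reachable since no branch accepts ε)
  (c|ba)? : |ε-closure| = 1 (new start) + 3 (body) + 1 (new accept, via ε) = 5
  (c|ba)?c : the left operand accepts ε, so the closure extends into the next operand (the shared merged state is already counted); |ε-closure| = 5 + (1−1) = 5
  ((c|ba)?c)* : new start has ε-edges to the inner start and to the new accept, so |ε-closure| = 2 + 5 = 7
  c|a|((c|ba)?c)* : new start ε-reaches every alternative's start; at least one alternative accepts ε, so the union's new accept is reached too: |ε-closure| = 1 + 1 + 1 + 7 + 1 = 11

11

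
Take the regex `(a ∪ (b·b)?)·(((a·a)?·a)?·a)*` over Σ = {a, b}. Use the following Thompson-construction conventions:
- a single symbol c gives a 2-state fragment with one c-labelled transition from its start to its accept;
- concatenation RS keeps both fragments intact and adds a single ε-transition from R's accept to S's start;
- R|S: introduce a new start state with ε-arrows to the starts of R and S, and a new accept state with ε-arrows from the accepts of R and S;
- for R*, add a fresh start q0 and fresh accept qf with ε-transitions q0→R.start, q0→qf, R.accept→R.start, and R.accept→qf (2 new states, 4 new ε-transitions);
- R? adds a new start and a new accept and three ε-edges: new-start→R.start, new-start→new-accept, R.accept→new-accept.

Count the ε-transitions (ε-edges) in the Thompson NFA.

22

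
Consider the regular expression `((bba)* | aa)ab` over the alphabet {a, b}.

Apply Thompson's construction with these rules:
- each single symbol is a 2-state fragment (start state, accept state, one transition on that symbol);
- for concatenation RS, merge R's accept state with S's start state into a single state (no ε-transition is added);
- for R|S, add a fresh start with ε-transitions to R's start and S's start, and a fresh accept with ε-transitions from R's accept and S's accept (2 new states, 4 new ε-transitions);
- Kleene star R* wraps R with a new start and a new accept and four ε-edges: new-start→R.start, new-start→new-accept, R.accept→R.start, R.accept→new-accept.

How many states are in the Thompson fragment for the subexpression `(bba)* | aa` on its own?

11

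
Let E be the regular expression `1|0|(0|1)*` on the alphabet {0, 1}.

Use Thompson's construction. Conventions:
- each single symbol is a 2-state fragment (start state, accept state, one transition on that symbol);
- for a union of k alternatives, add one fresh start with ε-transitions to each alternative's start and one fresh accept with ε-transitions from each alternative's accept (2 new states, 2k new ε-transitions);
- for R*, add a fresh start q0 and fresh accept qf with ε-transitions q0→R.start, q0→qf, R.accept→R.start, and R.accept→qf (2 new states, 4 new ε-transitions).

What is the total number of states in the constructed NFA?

Recursing over subexpressions:
Each of the 4 symbol leaves contributes a 2-state fragment.
  0|1 = 6 states
  (0|1)* = 8 states
  1|0|(0|1)* = 14 states

14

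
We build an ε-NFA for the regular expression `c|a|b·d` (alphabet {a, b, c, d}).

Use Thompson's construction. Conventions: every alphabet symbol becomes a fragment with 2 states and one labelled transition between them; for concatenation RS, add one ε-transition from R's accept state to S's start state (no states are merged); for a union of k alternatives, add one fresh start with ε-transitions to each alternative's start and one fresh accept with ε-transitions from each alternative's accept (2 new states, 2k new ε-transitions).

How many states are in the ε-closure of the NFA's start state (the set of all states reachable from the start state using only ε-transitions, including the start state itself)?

Work bottom-up. For each fragment F, track |ε-closure(F.start)| and whether F's accept lies in that closure (i.e. whether F accepts ε). A single-symbol fragment has closure size 1 and does not accept ε.
  b·d → C equals the left operand's closure size = 1 (its accept is not ε-reachable, so the closure stops there)
  c|a|b·d → C = 1 + 1 + 1 + 1 = 4 (the new accept is not ε-reachable since no branch accepts ε)

4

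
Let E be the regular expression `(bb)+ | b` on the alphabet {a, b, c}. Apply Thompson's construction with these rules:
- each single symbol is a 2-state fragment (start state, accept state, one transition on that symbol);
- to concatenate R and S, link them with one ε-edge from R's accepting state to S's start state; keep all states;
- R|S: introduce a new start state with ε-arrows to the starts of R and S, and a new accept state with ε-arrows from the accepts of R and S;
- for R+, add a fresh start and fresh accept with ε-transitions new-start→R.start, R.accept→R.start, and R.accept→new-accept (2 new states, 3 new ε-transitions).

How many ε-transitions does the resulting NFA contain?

Recursing over subexpressions:
Each of the 3 symbol leaves contributes 0 ε-transitions.
  bb → 1 ε-transition
  (bb)+ → 4 ε-transitions
  (bb)+ | b → 8 ε-transitions

8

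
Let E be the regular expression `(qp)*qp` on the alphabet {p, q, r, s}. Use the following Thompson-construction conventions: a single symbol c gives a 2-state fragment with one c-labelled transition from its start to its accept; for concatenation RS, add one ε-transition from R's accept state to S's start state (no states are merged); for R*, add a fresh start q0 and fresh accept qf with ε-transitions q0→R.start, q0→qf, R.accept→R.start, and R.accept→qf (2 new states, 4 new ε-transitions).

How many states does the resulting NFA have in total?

Bottom-up over the parse tree:
Each of the 4 symbol leaves contributes a 2-state fragment.
  qp = 4 states
  (qp)* = 6 states
  (qp)*qp = 10 states

10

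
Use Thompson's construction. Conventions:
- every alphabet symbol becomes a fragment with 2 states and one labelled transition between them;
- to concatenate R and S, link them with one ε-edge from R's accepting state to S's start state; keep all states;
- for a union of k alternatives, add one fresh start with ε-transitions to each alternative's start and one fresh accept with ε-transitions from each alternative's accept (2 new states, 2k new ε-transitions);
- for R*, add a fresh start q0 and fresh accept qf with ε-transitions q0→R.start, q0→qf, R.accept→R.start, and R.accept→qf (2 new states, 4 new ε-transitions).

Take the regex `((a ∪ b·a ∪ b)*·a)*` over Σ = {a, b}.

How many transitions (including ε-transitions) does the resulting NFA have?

21

Recursing over subexpressions:
Each of the 5 symbol leaves contributes 1 transition (1 symbol, 0 ε).
  b·a → 3 transitions (2 symbol, 1 ε)
  a ∪ b·a ∪ b → 11 transitions (4 symbol, 7 ε)
  (a ∪ b·a ∪ b)* → 15 transitions (4 symbol, 11 ε)
  (a ∪ b·a ∪ b)*·a → 17 transitions (5 symbol, 12 ε)
  ((a ∪ b·a ∪ b)*·a)* → 21 transitions (5 symbol, 16 ε)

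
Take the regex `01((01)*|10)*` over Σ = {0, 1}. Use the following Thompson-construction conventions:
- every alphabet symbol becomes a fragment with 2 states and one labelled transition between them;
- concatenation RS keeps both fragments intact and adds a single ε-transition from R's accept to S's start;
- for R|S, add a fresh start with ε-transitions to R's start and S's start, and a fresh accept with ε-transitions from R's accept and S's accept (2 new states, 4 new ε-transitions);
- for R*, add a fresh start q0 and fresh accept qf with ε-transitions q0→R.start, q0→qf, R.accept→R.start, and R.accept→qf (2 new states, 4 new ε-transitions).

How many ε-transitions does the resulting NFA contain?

Bottom-up over the parse tree:
Each of the 6 symbol leaves contributes 0 ε-transitions.
  01 = 1 ε-transition
  (01)* = 5 ε-transitions
  10 = 1 ε-transition
  (01)*|10 = 10 ε-transitions
  ((01)*|10)* = 14 ε-transitions
  01((01)*|10)* = 16 ε-transitions

16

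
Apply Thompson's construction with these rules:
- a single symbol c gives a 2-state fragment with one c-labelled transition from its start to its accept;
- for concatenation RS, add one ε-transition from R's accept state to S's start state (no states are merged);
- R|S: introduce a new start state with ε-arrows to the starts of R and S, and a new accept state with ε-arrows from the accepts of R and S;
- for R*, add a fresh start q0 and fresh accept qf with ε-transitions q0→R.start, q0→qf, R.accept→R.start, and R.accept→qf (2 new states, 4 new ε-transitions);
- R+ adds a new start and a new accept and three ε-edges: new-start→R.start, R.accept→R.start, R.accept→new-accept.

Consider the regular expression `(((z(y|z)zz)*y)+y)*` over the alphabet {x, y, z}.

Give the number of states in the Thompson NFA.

By structural recursion:
Each of the 7 symbol leaves contributes a 2-state fragment.
  y|z → 6 states
  z(y|z)zz → 12 states
  (z(y|z)zz)* → 14 states
  (z(y|z)zz)*y → 16 states
  ((z(y|z)zz)*y)+ → 18 states
  ((z(y|z)zz)*y)+y → 20 states
  (((z(y|z)zz)*y)+y)* → 22 states

22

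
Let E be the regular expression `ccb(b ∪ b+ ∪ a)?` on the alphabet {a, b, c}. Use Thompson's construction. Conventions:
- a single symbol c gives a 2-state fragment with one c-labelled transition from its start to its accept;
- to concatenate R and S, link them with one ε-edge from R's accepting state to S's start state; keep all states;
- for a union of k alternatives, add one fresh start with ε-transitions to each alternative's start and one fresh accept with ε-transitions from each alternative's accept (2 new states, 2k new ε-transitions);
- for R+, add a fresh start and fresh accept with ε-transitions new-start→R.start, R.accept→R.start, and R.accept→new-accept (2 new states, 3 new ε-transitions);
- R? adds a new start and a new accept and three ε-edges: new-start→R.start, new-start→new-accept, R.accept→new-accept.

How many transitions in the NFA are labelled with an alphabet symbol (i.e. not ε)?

By structural recursion:
Each of the 6 symbol leaves contributes exactly 1 symbol transition.
  b+ — 1 symbol transition
  b ∪ b+ ∪ a — 3 symbol transitions
  (b ∪ b+ ∪ a)? — 3 symbol transitions
  ccb(b ∪ b+ ∪ a)? — 6 symbol transitions

6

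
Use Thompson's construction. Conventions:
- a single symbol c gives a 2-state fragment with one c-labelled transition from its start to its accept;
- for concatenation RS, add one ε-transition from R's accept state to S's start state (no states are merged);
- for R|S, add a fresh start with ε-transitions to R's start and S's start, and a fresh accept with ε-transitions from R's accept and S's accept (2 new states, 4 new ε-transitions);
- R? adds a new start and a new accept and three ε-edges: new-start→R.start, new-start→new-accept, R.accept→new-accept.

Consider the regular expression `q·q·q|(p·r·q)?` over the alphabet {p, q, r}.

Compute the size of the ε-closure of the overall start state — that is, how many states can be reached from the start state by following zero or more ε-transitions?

Work bottom-up. For each fragment F, track |ε-closure(F.start)| and whether F's accept lies in that closure (i.e. whether F accepts ε). A single-symbol fragment has closure size 1 and does not accept ε.
  q·q·q — |closure| equals the left operand's closure size = 1 (its accept is not ε-reachable, so the closure stops there)
  p·r·q — same as the first factor's closure: |closure| = 1
  (p·r·q)? — new start has ε-edges to the inner start and to the new accept, so |closure| = 2 + 1 = 3
  q·q·q|(p·r·q)? — new start ε-reaches every alternative's start; at least one alternative accepts ε, so the union's new accept is reached too: |closure| = 1 + 1 + 3 + 1 = 6

6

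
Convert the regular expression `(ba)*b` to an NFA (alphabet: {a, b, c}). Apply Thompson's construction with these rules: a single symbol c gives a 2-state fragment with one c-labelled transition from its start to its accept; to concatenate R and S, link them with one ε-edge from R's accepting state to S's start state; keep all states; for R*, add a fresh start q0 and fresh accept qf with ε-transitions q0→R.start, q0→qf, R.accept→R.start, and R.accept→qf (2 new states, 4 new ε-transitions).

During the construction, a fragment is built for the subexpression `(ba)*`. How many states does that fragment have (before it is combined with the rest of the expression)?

6

Fragment for `(ba)*`:
Each of the 2 symbol leaves contributes a 2-state fragment.
  ba = 4 states
  (ba)* = 6 states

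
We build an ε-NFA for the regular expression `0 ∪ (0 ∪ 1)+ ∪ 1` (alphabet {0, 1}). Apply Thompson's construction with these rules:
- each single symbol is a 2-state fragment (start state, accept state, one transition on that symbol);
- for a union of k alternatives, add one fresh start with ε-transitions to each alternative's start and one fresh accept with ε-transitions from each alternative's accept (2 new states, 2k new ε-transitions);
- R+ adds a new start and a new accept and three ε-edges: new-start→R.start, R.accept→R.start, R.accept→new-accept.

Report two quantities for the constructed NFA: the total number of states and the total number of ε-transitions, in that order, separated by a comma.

14, 13

Recursing over subexpressions:
Each of the 4 symbol leaves contributes 2 states and 0 ε-transitions.
  0 ∪ 1 = 6 states, 4 ε-transitions
  (0 ∪ 1)+ = 8 states, 7 ε-transitions
  0 ∪ (0 ∪ 1)+ ∪ 1 = 14 states, 13 ε-transitions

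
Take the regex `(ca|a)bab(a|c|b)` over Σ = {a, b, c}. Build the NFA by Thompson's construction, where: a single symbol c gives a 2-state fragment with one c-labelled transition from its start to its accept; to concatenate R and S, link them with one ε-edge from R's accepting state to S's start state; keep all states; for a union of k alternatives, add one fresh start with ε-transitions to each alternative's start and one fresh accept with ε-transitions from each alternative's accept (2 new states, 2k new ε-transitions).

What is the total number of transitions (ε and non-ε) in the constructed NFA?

24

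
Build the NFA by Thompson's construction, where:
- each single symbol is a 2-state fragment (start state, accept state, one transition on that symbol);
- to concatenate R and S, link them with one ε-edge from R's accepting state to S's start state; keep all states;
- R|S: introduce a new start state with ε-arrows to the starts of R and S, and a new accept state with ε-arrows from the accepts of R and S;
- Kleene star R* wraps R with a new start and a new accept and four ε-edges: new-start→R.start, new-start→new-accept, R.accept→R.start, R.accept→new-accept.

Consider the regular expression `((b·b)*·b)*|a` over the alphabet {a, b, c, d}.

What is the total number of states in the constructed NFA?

14

By structural recursion:
Each of the 4 symbol leaves contributes a 2-state fragment.
  b·b — 4 states
  (b·b)* — 6 states
  (b·b)*·b — 8 states
  ((b·b)*·b)* — 10 states
  ((b·b)*·b)*|a — 14 states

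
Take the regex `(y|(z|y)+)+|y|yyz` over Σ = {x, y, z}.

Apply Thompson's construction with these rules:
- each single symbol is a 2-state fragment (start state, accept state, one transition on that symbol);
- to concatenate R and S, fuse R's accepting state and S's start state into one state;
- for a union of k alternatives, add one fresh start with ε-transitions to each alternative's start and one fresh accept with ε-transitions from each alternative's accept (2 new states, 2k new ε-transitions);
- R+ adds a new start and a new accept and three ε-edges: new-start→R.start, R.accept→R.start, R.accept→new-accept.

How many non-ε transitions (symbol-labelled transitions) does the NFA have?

7

Recursing over subexpressions:
Each of the 7 symbol leaves contributes exactly 1 symbol transition.
  z|y → 2 symbol transitions
  (z|y)+ → 2 symbol transitions
  y|(z|y)+ → 3 symbol transitions
  (y|(z|y)+)+ → 3 symbol transitions
  yyz → 3 symbol transitions
  (y|(z|y)+)+|y|yyz → 7 symbol transitions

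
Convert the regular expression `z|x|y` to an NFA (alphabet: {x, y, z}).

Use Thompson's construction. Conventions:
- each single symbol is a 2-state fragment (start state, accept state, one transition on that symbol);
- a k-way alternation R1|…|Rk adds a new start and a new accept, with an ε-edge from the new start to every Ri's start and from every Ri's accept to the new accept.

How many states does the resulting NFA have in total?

8

Per subexpression:
Each of the 3 symbol leaves contributes a 2-state fragment.
  z|x|y : 8 states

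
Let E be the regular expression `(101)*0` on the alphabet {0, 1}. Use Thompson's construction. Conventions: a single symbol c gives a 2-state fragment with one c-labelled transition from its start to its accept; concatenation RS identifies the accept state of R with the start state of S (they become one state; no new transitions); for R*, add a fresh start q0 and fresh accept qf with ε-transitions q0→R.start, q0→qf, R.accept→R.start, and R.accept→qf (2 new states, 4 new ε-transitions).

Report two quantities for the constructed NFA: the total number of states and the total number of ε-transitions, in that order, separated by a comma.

By structural recursion:
Each of the 4 symbol leaves contributes 2 states and 0 ε-transitions.
  101 → 4 states, 0 ε-transitions
  (101)* → 6 states, 4 ε-transitions
  (101)*0 → 7 states, 4 ε-transitions

7, 4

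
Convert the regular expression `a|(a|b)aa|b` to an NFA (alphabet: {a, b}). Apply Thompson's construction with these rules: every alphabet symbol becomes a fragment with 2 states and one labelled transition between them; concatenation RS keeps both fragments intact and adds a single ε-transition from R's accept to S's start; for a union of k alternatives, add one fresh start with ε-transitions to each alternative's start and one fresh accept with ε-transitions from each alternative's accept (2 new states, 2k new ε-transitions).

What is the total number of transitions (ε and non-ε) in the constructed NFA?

18

Recursing over subexpressions:
Each of the 6 symbol leaves contributes 1 transition (1 symbol, 0 ε).
  a|b : 6 transitions (2 symbol, 4 ε)
  (a|b)aa : 10 transitions (4 symbol, 6 ε)
  a|(a|b)aa|b : 18 transitions (6 symbol, 12 ε)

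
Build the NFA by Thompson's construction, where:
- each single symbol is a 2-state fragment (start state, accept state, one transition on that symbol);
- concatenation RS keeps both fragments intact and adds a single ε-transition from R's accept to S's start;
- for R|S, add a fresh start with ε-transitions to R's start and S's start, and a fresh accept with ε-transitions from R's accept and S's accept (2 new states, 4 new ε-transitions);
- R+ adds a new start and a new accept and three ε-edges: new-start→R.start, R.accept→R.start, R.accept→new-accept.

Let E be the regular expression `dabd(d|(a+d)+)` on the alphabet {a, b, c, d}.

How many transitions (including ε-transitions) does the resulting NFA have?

22

Bottom-up over the parse tree:
Each of the 7 symbol leaves contributes 1 transition (1 symbol, 0 ε).
  a+ = 4 transitions (1 symbol, 3 ε)
  a+d = 6 transitions (2 symbol, 4 ε)
  (a+d)+ = 9 transitions (2 symbol, 7 ε)
  d|(a+d)+ = 14 transitions (3 symbol, 11 ε)
  dabd(d|(a+d)+) = 22 transitions (7 symbol, 15 ε)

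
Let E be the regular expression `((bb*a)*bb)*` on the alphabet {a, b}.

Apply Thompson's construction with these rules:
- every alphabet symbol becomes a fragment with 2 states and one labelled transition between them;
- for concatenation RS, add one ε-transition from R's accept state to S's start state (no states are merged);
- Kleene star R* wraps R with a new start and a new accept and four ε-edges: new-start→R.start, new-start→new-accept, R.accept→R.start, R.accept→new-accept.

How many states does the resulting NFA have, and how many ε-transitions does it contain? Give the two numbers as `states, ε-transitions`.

By structural recursion:
Each of the 5 symbol leaves contributes 2 states and 0 ε-transitions.
  b* — 4 states, 4 ε-transitions
  bb*a — 8 states, 6 ε-transitions
  (bb*a)* — 10 states, 10 ε-transitions
  (bb*a)*bb — 14 states, 12 ε-transitions
  ((bb*a)*bb)* — 16 states, 16 ε-transitions

16, 16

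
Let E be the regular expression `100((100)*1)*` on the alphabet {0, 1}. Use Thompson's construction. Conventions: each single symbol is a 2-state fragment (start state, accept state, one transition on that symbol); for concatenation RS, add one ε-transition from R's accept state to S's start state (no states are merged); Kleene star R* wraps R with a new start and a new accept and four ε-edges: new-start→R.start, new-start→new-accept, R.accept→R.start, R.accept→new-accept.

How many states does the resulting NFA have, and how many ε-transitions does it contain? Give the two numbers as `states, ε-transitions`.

18, 14

By structural recursion:
Each of the 7 symbol leaves contributes 2 states and 0 ε-transitions.
  100 = 6 states, 2 ε-transitions
  (100)* = 8 states, 6 ε-transitions
  (100)*1 = 10 states, 7 ε-transitions
  ((100)*1)* = 12 states, 11 ε-transitions
  100((100)*1)* = 18 states, 14 ε-transitions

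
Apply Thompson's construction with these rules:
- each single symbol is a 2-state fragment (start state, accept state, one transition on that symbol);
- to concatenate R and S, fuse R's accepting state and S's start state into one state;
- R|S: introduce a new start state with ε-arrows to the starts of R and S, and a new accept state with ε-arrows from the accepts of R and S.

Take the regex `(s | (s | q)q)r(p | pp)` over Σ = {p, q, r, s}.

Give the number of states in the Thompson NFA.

Building bottom-up:
Each of the 8 symbol leaves contributes a 2-state fragment.
  s | q = 6 states
  (s | q)q = 7 states
  s | (s | q)q = 11 states
  pp = 3 states
  p | pp = 7 states
  (s | (s | q)q)r(p | pp) = 18 states

18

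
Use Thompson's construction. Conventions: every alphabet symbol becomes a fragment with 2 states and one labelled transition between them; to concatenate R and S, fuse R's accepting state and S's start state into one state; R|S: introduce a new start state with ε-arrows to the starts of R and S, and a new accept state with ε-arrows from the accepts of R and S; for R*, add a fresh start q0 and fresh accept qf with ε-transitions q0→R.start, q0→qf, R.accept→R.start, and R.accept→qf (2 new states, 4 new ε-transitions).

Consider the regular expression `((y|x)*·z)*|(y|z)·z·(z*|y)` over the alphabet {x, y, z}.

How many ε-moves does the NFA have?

28

Recursing over subexpressions:
Each of the 8 symbol leaves contributes 0 ε-transitions.
  y|x = 4 ε-transitions
  (y|x)* = 8 ε-transitions
  (y|x)*·z = 8 ε-transitions
  ((y|x)*·z)* = 12 ε-transitions
  y|z = 4 ε-transitions
  z* = 4 ε-transitions
  z*|y = 8 ε-transitions
  (y|z)·z·(z*|y) = 12 ε-transitions
  ((y|x)*·z)*|(y|z)·z·(z*|y) = 28 ε-transitions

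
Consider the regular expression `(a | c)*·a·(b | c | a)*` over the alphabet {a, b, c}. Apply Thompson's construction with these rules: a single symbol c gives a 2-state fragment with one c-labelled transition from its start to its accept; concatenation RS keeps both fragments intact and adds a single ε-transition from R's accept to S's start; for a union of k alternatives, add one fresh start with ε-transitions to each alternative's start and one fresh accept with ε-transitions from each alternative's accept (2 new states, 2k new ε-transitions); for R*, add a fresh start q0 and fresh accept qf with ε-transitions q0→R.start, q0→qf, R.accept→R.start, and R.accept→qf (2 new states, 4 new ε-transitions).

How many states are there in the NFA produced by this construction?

20

Building bottom-up:
Each of the 6 symbol leaves contributes a 2-state fragment.
  a | c — 6 states
  (a | c)* — 8 states
  b | c | a — 8 states
  (b | c | a)* — 10 states
  (a | c)*·a·(b | c | a)* — 20 states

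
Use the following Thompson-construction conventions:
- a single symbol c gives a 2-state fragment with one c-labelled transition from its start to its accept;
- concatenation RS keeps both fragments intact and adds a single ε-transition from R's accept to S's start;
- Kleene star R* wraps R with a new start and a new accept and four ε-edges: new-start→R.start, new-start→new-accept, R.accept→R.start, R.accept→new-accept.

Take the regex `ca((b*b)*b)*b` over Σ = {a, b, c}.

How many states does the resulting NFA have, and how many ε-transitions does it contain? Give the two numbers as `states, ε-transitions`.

18, 17

Building bottom-up:
Each of the 6 symbol leaves contributes 2 states and 0 ε-transitions.
  b* : 4 states, 4 ε-transitions
  b*b : 6 states, 5 ε-transitions
  (b*b)* : 8 states, 9 ε-transitions
  (b*b)*b : 10 states, 10 ε-transitions
  ((b*b)*b)* : 12 states, 14 ε-transitions
  ca((b*b)*b)*b : 18 states, 17 ε-transitions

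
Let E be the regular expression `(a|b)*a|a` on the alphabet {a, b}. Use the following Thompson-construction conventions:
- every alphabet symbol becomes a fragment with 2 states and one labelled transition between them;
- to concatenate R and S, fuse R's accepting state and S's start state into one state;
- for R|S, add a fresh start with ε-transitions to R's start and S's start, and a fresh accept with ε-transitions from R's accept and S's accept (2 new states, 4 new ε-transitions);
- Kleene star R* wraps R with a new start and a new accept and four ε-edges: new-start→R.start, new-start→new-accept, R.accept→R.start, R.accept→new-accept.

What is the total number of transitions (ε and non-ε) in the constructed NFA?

16

Building bottom-up:
Each of the 4 symbol leaves contributes 1 transition (1 symbol, 0 ε).
  a|b → 6 transitions (2 symbol, 4 ε)
  (a|b)* → 10 transitions (2 symbol, 8 ε)
  (a|b)*a → 11 transitions (3 symbol, 8 ε)
  (a|b)*a|a → 16 transitions (4 symbol, 12 ε)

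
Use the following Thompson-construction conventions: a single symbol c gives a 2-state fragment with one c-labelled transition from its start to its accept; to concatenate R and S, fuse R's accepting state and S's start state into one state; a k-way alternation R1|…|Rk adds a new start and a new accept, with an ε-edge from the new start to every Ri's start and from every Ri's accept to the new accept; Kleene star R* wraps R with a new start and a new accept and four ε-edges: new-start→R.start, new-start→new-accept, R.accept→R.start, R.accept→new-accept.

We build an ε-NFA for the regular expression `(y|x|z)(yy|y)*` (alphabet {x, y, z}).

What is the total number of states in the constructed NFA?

16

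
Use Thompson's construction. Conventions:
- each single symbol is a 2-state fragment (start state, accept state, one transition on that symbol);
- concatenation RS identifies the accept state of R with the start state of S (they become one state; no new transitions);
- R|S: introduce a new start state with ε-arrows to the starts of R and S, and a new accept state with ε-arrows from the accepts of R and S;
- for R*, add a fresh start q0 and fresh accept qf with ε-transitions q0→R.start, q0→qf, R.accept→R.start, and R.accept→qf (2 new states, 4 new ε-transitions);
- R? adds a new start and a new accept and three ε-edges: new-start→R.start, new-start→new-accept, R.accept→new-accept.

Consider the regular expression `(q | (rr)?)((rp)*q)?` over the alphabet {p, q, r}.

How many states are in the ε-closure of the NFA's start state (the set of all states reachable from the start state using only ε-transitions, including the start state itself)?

Compute the ε-closure size of each fragment's start state recursively; a symbol fragment's start has no outgoing ε-edge, so its closure is just itself (size 1).
  rr → same as the first factor's closure: |ε-closure| = 1
  (rr)? → new start has ε-edges to the inner start and to the new accept, so |ε-closure| = 2 + 1 = 3
  q | (rr)? → |ε-closure| = 1 (new start) + (1 + 3) + 1 (new accept, since some branch ε-reaches its own accept) = 6
  rp → same as the first factor's closure: |ε-closure| = 1
  (rp)* → new start has ε-edges to the inner start and to the new accept, so |ε-closure| = 2 + 1 = 3
  (rp)*q → the left operand accepts ε, so the closure extends into the next operand (the shared merged state is already counted); |ε-closure| = 3 + (1−1) = 3
  ((rp)*q)? → new start has ε-edges to the inner start and to the new accept, so |ε-closure| = 2 + 3 = 5
  (q | (rr)?)((rp)*q)? → the left operand accepts ε, so the closure extends into the next operand (the shared merged state is already counted); |ε-closure| = 6 + (5−1) = 10

10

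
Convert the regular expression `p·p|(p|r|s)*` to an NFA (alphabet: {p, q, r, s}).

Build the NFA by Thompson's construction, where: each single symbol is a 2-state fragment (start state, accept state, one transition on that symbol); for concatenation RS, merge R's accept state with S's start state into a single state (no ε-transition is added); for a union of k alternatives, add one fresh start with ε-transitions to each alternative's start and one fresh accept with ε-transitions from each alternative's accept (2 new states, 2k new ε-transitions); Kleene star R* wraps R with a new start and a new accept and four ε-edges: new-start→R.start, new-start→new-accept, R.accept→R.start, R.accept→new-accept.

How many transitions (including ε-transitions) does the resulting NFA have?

Recursing over subexpressions:
Each of the 5 symbol leaves contributes 1 transition (1 symbol, 0 ε).
  p·p = 2 transitions (2 symbol, 0 ε)
  p|r|s = 9 transitions (3 symbol, 6 ε)
  (p|r|s)* = 13 transitions (3 symbol, 10 ε)
  p·p|(p|r|s)* = 19 transitions (5 symbol, 14 ε)

19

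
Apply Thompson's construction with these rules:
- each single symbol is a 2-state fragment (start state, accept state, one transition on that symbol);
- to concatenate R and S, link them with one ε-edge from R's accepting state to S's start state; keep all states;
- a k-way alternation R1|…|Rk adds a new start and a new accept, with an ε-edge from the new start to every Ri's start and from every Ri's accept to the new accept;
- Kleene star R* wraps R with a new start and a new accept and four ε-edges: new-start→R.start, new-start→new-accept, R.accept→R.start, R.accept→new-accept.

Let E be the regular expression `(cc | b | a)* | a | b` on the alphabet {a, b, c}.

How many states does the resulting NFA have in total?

18

Bottom-up over the parse tree:
Each of the 6 symbol leaves contributes a 2-state fragment.
  cc = 4 states
  cc | b | a = 10 states
  (cc | b | a)* = 12 states
  (cc | b | a)* | a | b = 18 states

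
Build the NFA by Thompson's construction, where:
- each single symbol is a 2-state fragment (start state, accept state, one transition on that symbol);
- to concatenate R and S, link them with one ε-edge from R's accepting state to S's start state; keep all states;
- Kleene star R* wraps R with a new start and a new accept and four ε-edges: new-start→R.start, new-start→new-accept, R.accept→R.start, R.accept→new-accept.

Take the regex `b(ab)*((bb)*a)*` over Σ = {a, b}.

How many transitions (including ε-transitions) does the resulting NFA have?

23

By structural recursion:
Each of the 6 symbol leaves contributes 1 transition (1 symbol, 0 ε).
  ab → 3 transitions (2 symbol, 1 ε)
  (ab)* → 7 transitions (2 symbol, 5 ε)
  bb → 3 transitions (2 symbol, 1 ε)
  (bb)* → 7 transitions (2 symbol, 5 ε)
  (bb)*a → 9 transitions (3 symbol, 6 ε)
  ((bb)*a)* → 13 transitions (3 symbol, 10 ε)
  b(ab)*((bb)*a)* → 23 transitions (6 symbol, 17 ε)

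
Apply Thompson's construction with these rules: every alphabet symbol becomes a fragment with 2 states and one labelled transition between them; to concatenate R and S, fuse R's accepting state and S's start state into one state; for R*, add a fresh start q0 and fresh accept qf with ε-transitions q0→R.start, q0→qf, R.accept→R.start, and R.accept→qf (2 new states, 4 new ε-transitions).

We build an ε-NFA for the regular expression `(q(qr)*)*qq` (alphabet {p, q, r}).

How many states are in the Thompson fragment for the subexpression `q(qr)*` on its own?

Fragment for `q(qr)*`:
Each of the 3 symbol leaves contributes a 2-state fragment.
  qr : 3 states
  (qr)* : 5 states
  q(qr)* : 6 states

6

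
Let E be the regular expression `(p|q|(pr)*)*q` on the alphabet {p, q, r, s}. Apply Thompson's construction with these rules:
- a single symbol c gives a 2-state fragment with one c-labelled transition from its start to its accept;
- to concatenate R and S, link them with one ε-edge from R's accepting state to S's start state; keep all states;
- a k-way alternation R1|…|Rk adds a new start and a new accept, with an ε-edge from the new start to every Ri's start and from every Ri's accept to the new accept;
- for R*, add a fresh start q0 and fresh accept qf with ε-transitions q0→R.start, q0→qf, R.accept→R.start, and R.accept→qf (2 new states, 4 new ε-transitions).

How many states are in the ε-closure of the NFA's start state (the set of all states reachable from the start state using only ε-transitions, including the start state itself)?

Compute the ε-closure size of each fragment's start state recursively; a symbol fragment's start has no outgoing ε-edge, so its closure is just itself (size 1).
  pr → |closure| equals the left operand's closure size = 1 (its accept is not ε-reachable, so the closure stops there)
  (pr)* → the star's fresh start ε-reaches both the body's start and the fresh accept: |closure| = 2 + 1 = 3
  p|q|(pr)* → new start ε-reaches every alternative's start; at least one alternative accepts ε, so the union's new accept is reached too: |closure| = 1 + 1 + 1 + 3 + 1 = 7
  (p|q|(pr)*)* → |closure| = 1 (new start) + 7 (body) + 1 (new accept) = 9
  (p|q|(pr)*)*q → the left operand accepts ε, so the closure extends into the next operand (via the concat ε-link); |closure| = 9 + 1 = 10

10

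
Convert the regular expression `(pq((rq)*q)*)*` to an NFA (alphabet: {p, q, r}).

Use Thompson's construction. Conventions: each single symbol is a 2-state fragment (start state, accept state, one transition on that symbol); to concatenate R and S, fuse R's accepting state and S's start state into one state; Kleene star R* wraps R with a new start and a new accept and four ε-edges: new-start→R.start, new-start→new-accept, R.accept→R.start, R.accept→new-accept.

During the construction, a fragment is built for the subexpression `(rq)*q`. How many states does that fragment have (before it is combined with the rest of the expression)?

6

Fragment for `(rq)*q`:
Each of the 3 symbol leaves contributes a 2-state fragment.
  rq — 3 states
  (rq)* — 5 states
  (rq)*q — 6 states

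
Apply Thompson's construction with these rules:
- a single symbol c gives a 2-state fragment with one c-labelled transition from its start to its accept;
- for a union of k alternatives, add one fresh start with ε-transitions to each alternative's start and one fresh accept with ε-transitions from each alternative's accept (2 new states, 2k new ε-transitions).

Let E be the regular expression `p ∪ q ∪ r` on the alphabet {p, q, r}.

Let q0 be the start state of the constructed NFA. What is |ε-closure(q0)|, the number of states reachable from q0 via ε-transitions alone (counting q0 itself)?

4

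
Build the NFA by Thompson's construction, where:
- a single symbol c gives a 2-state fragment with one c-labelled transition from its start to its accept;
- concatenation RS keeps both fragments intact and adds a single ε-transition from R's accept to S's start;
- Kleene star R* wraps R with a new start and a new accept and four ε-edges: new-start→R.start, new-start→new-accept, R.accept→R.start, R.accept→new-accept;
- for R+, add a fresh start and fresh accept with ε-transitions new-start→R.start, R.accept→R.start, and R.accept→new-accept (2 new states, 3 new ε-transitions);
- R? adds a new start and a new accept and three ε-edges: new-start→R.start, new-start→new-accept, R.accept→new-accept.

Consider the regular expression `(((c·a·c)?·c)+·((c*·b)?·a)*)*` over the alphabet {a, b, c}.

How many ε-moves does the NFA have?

Per subexpression:
Each of the 7 symbol leaves contributes 0 ε-transitions.
  c·a·c — 2 ε-transitions
  (c·a·c)? — 5 ε-transitions
  (c·a·c)?·c — 6 ε-transitions
  ((c·a·c)?·c)+ — 9 ε-transitions
  c* — 4 ε-transitions
  c*·b — 5 ε-transitions
  (c*·b)? — 8 ε-transitions
  (c*·b)?·a — 9 ε-transitions
  ((c*·b)?·a)* — 13 ε-transitions
  ((c·a·c)?·c)+·((c*·b)?·a)* — 23 ε-transitions
  (((c·a·c)?·c)+·((c*·b)?·a)*)* — 27 ε-transitions

27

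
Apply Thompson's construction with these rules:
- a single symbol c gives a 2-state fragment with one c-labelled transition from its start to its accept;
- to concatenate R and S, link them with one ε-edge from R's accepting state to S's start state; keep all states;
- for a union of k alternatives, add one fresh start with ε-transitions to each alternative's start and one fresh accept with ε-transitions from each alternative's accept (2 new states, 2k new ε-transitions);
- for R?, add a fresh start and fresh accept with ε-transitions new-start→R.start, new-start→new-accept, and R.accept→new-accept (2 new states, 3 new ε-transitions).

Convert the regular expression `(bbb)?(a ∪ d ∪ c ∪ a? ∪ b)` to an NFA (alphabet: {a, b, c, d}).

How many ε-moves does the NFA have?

19

By structural recursion:
Each of the 8 symbol leaves contributes 0 ε-transitions.
  bbb — 2 ε-transitions
  (bbb)? — 5 ε-transitions
  a? — 3 ε-transitions
  a ∪ d ∪ c ∪ a? ∪ b — 13 ε-transitions
  (bbb)?(a ∪ d ∪ c ∪ a? ∪ b) — 19 ε-transitions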